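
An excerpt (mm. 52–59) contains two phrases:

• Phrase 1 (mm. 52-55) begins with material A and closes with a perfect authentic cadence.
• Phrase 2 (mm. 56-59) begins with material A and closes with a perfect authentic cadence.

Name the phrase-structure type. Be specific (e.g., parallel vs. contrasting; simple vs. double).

Both phrases have the same opening (A) and the same cadence (perfect authentic cadence): the second is a restatement, not a consequent, so this is a repeated phrase rather than a period.

repeated phrase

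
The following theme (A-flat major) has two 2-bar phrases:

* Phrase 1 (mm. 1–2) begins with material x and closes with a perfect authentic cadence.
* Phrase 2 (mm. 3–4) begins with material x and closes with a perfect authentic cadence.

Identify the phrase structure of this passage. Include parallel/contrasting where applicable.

Both phrases have the same opening (x) and the same cadence (perfect authentic cadence): the second is a restatement, not a consequent, so this is a repeated phrase rather than a period.

repeated phrase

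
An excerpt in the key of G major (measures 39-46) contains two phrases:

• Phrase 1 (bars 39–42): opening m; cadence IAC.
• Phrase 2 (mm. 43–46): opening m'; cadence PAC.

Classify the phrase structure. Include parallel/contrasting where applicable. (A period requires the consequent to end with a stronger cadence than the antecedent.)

parallel period

Phrase 1 ends with an imperfect authentic cadence (weaker) and phrase 2 with a perfect authentic cadence (stronger): antecedent + consequent = a period.
The two phrases open with the same material (m / m'), so the period is parallel.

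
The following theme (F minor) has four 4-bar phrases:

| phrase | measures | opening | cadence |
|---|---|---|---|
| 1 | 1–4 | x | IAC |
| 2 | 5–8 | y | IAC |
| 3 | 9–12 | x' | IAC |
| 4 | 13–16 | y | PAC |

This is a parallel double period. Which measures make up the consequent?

In a double period the first pair of phrases (ending imperfect authentic cadence) is the large antecedent and the second pair (ending perfect authentic cadence) is the large consequent; the consequent is measures 9–16.

measures 9–16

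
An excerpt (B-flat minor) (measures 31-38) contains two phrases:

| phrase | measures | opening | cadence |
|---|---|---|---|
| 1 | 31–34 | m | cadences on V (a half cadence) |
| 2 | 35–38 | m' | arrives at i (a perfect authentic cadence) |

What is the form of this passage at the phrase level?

Phrase 1 ends with a half cadence (weaker) and phrase 2 with a perfect authentic cadence (stronger): antecedent + consequent = a period.
The two phrases open with the same material (m / m'), so the period is parallel.

parallel period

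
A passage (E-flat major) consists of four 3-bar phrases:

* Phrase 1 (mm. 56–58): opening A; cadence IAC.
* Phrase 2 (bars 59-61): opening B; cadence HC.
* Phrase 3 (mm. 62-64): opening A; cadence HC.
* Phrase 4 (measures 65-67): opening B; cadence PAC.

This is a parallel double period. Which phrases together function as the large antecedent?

In a double period the first pair of phrases (ending half cadence) is the large antecedent and the second pair (ending perfect authentic cadence) is the large consequent; the antecedent is phrases 1 and 2.

phrases 1 and 2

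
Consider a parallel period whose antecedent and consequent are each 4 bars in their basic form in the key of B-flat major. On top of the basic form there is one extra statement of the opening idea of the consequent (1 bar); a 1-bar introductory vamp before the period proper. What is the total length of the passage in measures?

Basic parallel period: 4 + 4 = 8 bars.
8 (basic form) + 1 (extra statement) + 1 (introduction) = 10.

10 measures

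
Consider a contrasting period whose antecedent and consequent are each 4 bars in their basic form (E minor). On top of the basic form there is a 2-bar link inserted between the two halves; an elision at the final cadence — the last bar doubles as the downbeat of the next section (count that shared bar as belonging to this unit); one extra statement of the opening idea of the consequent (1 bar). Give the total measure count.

11 measures

Basic contrasting period: 4 + 4 = 8 bars.
8 (basic form) + 2 (link) + 1 (extra statement) = 11.
The elision shares a bar with the next section but does not change this unit's count.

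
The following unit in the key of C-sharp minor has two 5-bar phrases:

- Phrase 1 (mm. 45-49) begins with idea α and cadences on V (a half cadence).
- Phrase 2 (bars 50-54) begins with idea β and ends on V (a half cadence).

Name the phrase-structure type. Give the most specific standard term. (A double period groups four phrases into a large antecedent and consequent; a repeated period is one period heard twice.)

phrase group

The second phrase closes with a half cadence, which is not stronger than the first phrase's half cadence; without a weak→strong cadential pair there is no antecedent–consequent relationship, so this is a phrase group rather than a period.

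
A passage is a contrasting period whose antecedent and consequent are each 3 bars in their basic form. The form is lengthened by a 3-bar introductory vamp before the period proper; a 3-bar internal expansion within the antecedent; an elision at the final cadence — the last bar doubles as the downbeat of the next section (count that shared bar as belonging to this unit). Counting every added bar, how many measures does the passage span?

Basic contrasting period: 3 + 3 = 6 bars.
6 (basic form) + 3 (introduction) + 3 (internal expansion) = 12.
The elision shares a bar with the next section but does not change this unit's count.

12 measures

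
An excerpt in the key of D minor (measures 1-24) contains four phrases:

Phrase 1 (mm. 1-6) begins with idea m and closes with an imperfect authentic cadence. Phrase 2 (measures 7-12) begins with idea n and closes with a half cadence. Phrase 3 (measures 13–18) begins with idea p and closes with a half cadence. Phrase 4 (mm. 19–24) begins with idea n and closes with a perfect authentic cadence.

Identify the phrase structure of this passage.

contrasting double period

Four phrases in two halves: the first half (mm. 1–12) ends with a half cadence, the second (measures 13–24) with a perfect authentic cadence — a large antecedent–consequent pair, i.e. a double period.
Phrase 3 begins with different material from phrase 1, making it contrasting.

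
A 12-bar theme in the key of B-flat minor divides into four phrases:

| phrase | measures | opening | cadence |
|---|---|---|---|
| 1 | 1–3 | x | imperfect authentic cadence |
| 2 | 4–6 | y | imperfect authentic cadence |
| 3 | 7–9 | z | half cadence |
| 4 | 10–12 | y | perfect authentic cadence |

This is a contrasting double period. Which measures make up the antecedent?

In a double period the first pair of phrases (ending imperfect authentic cadence) is the large antecedent and the second pair (ending perfect authentic cadence) is the large consequent; the antecedent is measures 1–6.

measures 1–6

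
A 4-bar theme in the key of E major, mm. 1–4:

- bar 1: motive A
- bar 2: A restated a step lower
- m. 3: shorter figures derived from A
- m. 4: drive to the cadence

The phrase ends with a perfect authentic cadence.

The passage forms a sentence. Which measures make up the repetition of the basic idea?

The presentation of a sentence is the basic idea (m. 1) plus its repetition (m. 2); the repetition of the basic idea is therefore measure 2.

measures 2–2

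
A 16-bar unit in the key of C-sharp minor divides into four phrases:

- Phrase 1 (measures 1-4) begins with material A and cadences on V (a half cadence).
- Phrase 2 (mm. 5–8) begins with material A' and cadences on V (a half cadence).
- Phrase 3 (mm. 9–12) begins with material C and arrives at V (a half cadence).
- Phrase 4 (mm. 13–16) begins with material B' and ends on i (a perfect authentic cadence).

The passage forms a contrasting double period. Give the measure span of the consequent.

In a double period the four phrases pair into a large antecedent (phrases 1–2, ending half cadence) and a large consequent (phrases 3–4, ending perfect authentic cadence). The consequent spans mm. 9–16.

measures 9–16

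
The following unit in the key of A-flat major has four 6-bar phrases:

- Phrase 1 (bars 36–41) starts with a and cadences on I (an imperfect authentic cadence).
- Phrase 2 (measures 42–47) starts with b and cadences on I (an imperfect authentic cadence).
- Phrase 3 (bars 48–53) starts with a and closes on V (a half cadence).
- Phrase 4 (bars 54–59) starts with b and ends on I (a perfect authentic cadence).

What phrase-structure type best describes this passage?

parallel double period

Four phrases in two halves: the first half (bars 36–47) ends with an imperfect authentic cadence, the second (mm. 48–59) with a perfect authentic cadence — a large antecedent–consequent pair, i.e. a double period.
Phrase 3 begins with the same material as phrase 1, making it parallel.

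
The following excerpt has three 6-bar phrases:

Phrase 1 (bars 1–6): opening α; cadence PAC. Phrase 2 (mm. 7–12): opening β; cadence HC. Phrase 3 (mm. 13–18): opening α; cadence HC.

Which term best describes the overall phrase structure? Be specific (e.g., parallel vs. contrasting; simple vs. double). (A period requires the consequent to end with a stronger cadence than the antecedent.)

phrase group

The final phrase closes with a half cadence, which is not stronger than the preceding half cadence; the 3 phrases lack an overall antecedent–consequent design and so form a phrase group.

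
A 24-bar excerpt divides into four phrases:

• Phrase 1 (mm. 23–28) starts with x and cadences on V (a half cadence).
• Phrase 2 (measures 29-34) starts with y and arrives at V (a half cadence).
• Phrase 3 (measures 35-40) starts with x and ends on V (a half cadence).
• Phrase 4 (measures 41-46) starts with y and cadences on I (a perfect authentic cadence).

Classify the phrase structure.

Four phrases in two halves: the first half (mm. 23-34) ends with a half cadence, the second (measures 35–46) with a perfect authentic cadence — a large antecedent–consequent pair, i.e. a double period.
Phrase 3 begins with the same material as phrase 1, making it parallel.

parallel double period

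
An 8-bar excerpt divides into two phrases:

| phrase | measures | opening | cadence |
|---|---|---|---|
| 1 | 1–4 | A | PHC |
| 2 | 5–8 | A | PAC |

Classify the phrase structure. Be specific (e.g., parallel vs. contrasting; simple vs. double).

Phrase 1 ends with a Phrygian half cadence (weaker) and phrase 2 with a perfect authentic cadence (stronger): antecedent + consequent = a period.
The two phrases open with the same material (A / A), so the period is parallel.

parallel period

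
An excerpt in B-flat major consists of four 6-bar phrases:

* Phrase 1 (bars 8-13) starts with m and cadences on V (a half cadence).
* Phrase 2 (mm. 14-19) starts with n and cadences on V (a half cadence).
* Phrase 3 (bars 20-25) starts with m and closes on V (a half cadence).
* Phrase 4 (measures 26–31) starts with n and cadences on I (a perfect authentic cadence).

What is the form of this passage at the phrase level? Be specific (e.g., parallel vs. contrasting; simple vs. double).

Four phrases in two halves: the first half (bars 8-19) ends with a half cadence, the second (measures 20–31) with a perfect authentic cadence — a large antecedent–consequent pair, i.e. a double period.
Phrase 3 begins with the same material as phrase 1, making it parallel.

parallel double period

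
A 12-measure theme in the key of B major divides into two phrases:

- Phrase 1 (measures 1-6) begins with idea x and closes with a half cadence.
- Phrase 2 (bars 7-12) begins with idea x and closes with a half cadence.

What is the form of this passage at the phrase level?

repeated phrase

Both phrases have the same opening (x) and the same cadence (half cadence): the second is a restatement, not a consequent, so this is a repeated phrase rather than a period.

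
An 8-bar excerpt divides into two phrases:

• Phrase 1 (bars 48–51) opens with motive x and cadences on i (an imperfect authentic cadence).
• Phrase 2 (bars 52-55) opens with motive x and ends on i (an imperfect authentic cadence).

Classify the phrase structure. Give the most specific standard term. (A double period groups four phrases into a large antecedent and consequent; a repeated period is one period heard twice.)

repeated phrase

Both phrases have the same opening (x) and the same cadence (imperfect authentic cadence): the second is a restatement, not a consequent, so this is a repeated phrase rather than a period.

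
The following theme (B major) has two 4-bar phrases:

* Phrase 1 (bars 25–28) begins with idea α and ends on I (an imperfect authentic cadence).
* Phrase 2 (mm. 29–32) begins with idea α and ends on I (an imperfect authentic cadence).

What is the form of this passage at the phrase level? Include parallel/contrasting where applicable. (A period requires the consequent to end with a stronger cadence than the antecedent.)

Both phrases have the same opening (α) and the same cadence (imperfect authentic cadence): the second is a restatement, not a consequent, so this is a repeated phrase rather than a period.

repeated phrase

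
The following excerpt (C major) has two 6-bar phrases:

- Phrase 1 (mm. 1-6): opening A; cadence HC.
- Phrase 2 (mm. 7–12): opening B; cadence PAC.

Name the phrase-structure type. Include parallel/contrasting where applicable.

Phrase 1 ends with a half cadence (weaker) and phrase 2 with a perfect authentic cadence (stronger): antecedent + consequent = a period.
The two phrases open with different material (A / B), so the period is contrasting.

contrasting period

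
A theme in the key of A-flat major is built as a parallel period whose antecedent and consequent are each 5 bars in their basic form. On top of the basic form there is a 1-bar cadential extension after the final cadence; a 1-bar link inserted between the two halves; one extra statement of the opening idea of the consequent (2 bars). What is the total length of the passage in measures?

Basic parallel period: 5 + 5 = 10 bars.
10 (basic form) + 1 (cadential extension) + 1 (link) + 2 (extra statement) = 14.

14 measures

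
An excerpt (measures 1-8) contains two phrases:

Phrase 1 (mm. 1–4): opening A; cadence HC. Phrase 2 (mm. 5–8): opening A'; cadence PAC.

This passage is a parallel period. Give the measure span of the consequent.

measures 5–8

The antecedent is the phrase ending with the weaker cadence (half cadence, phrase 1) and the consequent the one ending more conclusively (perfect authentic cadence, phrase 2); the consequent is mm. 5–8.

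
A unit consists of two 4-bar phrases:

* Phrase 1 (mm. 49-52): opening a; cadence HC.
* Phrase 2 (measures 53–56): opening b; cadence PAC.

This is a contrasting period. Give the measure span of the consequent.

measures 53–56

The phrase ending with the weaker cadence (half cadence) is the antecedent; the one ending more conclusively (perfect authentic cadence) is the consequent. The consequent is measures 53–56.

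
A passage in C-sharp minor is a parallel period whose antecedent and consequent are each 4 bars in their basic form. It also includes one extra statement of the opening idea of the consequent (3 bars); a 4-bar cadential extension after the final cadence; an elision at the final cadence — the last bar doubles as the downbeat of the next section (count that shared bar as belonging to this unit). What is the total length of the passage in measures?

Basic parallel period: 4 + 4 = 8 bars.
8 (basic form) + 3 (extra statement) + 4 (cadential extension) = 15.
The elision shares a bar with the next section but does not change this unit's count.

15 measures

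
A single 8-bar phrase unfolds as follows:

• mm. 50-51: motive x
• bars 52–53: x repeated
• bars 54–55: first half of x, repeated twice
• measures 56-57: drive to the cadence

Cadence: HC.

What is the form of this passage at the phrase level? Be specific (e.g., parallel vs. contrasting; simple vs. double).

sentence

Basic idea (mm. 50–51) + its repetition (mm. 52–53) form the presentation; fragmentation and cadence (mm. 54–57) form the continuation — the 8-bar whole is a sentence.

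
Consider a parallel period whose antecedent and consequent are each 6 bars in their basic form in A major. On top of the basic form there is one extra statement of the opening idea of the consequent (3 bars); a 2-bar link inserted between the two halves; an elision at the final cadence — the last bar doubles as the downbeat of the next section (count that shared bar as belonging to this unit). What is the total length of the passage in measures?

Basic parallel period: 6 + 6 = 12 bars.
12 (basic form) + 3 (extra statement) + 2 (link) = 17.
The elision shares a bar with the next section but does not change this unit's count.

17 measures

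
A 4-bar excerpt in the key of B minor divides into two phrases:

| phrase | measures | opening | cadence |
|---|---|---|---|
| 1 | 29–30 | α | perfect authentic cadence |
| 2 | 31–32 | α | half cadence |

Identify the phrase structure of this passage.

The second phrase closes with a half cadence, which is not stronger than the first phrase's perfect authentic cadence; without a weak→strong cadential pair there is no antecedent–consequent relationship, so this is a phrase group rather than a period.

phrase group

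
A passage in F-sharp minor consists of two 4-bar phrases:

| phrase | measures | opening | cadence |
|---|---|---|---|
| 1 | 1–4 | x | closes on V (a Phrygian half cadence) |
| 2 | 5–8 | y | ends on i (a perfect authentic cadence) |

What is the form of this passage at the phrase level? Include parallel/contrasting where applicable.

Phrase 1 ends with a Phrygian half cadence (weaker) and phrase 2 with a perfect authentic cadence (stronger): antecedent + consequent = a period.
The two phrases open with different material (x / y), so the period is contrasting.

contrasting period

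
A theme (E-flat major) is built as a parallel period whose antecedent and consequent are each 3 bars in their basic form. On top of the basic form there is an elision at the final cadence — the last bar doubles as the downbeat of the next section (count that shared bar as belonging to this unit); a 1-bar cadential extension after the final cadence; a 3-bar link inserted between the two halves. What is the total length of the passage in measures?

Basic parallel period: 3 + 3 = 6 bars.
6 (basic form) + 1 (cadential extension) + 3 (link) = 10.
The elision shares a bar with the next section but does not change this unit's count.

10 measures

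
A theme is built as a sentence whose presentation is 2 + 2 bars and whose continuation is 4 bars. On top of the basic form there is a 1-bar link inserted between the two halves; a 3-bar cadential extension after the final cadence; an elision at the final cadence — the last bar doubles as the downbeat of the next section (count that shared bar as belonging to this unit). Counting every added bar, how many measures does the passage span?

Basic sentence: 2 + 2 + 4 = 8 bars.
8 (basic form) + 1 (link) + 3 (cadential extension) = 12.
The elision shares a bar with the next section but does not change this unit's count.

12 measures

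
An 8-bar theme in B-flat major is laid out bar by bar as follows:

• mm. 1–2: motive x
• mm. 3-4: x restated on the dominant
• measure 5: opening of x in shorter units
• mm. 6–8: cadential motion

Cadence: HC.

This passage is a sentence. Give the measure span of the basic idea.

measures 1–2

The presentation of a sentence is the basic idea (measures 1-2) plus its repetition (mm. 3–4); the basic idea is therefore mm. 1-2.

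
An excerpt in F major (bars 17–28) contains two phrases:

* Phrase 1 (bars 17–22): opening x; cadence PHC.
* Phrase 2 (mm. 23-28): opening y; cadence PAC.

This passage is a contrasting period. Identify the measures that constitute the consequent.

measures 23–28

The antecedent is the phrase ending with the weaker cadence (Phrygian half cadence, phrase 1) and the consequent the one ending more conclusively (perfect authentic cadence, phrase 2); the consequent is bars 23-28.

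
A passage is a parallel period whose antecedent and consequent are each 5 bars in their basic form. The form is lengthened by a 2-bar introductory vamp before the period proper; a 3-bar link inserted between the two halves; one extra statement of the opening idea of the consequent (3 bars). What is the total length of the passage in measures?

18 measures

Basic parallel period: 5 + 5 = 10 bars.
10 (basic form) + 2 (introduction) + 3 (link) + 3 (extra statement) = 18.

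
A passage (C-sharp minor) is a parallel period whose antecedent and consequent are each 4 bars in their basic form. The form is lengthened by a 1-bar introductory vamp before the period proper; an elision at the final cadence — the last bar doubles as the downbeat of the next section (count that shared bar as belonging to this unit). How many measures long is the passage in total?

9 measures

Basic parallel period: 4 + 4 = 8 bars.
8 (basic form) + 1 (introduction) = 9.
The elision shares a bar with the next section but does not change this unit's count.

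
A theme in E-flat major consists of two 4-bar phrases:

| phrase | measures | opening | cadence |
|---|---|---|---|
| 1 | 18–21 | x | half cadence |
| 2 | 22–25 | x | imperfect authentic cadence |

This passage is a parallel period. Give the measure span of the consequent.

The antecedent is the phrase ending with the weaker cadence (half cadence, phrase 1) and the consequent the one ending more conclusively (imperfect authentic cadence, phrase 2); the consequent is measures 22-25.

measures 22–25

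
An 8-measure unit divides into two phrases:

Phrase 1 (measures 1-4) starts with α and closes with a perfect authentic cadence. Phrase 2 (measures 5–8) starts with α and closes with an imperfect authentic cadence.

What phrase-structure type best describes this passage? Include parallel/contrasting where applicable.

The second phrase closes with an imperfect authentic cadence, which is not stronger than the first phrase's perfect authentic cadence; without a weak→strong cadential pair there is no antecedent–consequent relationship, so this is a phrase group rather than a period.

phrase group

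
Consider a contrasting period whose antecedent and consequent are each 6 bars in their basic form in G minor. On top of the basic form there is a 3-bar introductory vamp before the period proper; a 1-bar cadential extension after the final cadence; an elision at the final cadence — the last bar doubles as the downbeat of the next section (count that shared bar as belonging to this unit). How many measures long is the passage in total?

Basic contrasting period: 6 + 6 = 12 bars.
12 (basic form) + 3 (introduction) + 1 (cadential extension) = 16.
The elision shares a bar with the next section but does not change this unit's count.

16 measures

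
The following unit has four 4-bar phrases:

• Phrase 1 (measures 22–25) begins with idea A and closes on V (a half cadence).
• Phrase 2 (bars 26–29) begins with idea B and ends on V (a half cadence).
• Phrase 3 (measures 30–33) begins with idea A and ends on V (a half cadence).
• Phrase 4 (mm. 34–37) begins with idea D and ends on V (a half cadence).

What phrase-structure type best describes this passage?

Phrase 4 ends with a half cadence, no stronger than phrase 2's half cadence, so the four phrases do not form a double period; nor do phrases 3–4 duplicate 1–2, so it is not a repeated period. With no phrase reaching a conclusive cadence, the passage is a phrase group.

phrase group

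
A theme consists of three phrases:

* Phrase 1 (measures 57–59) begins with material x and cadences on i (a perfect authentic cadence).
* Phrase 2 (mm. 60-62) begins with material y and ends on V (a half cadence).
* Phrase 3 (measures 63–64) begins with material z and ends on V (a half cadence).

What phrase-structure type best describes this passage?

phrase group

The final phrase closes with a half cadence, which is not stronger than the preceding half cadence; the 3 phrases lack an overall antecedent–consequent design and so form a phrase group.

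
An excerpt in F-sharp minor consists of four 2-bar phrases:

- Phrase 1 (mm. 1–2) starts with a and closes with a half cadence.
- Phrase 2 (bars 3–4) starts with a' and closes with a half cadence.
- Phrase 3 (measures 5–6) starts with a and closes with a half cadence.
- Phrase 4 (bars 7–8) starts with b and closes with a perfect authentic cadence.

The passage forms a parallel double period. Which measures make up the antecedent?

measures 1–4

In a double period the first pair of phrases (ending half cadence) is the large antecedent and the second pair (ending perfect authentic cadence) is the large consequent; the antecedent is measures 1–4.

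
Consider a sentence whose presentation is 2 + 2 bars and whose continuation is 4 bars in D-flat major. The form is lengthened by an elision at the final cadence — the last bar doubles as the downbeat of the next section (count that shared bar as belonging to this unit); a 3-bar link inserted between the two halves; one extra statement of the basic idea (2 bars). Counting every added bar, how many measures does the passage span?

13 measures

Basic sentence: 2 + 2 + 4 = 8 bars.
8 (basic form) + 3 (link) + 2 (extra statement) = 13.
The elision shares a bar with the next section but does not change this unit's count.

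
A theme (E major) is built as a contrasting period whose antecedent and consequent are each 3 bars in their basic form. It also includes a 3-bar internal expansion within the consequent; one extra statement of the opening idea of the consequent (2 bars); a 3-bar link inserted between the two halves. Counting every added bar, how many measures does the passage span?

14 measures

Basic contrasting period: 3 + 3 = 6 bars.
6 (basic form) + 3 (internal expansion) + 2 (extra statement) + 3 (link) = 14.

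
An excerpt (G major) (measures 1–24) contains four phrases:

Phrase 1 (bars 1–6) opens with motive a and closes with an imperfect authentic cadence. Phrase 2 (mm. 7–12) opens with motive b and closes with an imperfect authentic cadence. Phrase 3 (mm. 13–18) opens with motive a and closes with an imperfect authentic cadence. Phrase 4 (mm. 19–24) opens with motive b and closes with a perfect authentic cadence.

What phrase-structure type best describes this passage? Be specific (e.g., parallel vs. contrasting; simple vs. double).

Four phrases in two halves: the first half (mm. 1-12) ends with an imperfect authentic cadence, the second (mm. 13–24) with a perfect authentic cadence — a large antecedent–consequent pair, i.e. a double period.
Phrase 3 begins with the same material as phrase 1, making it parallel.

parallel double period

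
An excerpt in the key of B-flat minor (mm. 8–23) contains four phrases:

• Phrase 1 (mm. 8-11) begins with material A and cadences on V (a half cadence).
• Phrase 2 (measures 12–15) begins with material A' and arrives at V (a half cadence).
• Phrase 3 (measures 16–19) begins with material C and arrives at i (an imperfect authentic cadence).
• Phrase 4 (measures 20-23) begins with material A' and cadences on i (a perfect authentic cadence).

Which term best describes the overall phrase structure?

contrasting double period

Four phrases in two halves: the first half (mm. 8–15) ends with a half cadence, the second (bars 16–23) with a perfect authentic cadence — a large antecedent–consequent pair, i.e. a double period.
Phrase 3 begins with different material from phrase 1, making it contrasting.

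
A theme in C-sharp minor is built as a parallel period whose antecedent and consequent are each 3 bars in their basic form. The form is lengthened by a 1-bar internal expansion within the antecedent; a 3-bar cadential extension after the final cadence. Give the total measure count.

Basic parallel period: 3 + 3 = 6 bars.
6 (basic form) + 1 (internal expansion) + 3 (cadential extension) = 10.

10 measures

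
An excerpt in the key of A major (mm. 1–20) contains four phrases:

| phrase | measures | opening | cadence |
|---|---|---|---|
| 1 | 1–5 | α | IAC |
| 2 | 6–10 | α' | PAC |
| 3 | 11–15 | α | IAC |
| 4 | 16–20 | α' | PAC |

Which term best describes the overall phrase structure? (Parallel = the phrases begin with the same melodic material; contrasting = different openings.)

repeated period

The cadence pattern IAC–PAC–IAC–PAC is weak–strong twice, and phrases 3–4 restate phrases 1–2: a period heard twice, not a double period (which would end weakly at phrase 2).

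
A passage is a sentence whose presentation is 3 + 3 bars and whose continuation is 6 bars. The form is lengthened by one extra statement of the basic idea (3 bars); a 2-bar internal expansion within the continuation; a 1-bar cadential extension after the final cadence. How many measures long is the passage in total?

18 measures

Basic sentence: 3 + 3 + 6 = 12 bars.
12 (basic form) + 3 (extra statement) + 2 (internal expansion) + 1 (cadential extension) = 18.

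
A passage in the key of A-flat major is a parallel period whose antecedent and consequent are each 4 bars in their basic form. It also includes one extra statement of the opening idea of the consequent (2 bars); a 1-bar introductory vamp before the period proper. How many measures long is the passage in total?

Basic parallel period: 4 + 4 = 8 bars.
8 (basic form) + 2 (extra statement) + 1 (introduction) = 11.

11 measures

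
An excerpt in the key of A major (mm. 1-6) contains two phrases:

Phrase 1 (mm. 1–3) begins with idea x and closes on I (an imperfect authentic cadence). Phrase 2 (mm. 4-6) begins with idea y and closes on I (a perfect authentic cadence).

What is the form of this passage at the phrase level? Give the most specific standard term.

Phrase 1 ends with an imperfect authentic cadence (weaker) and phrase 2 with a perfect authentic cadence (stronger): antecedent + consequent = a period.
The two phrases open with different material (x / y), so the period is contrasting.

contrasting period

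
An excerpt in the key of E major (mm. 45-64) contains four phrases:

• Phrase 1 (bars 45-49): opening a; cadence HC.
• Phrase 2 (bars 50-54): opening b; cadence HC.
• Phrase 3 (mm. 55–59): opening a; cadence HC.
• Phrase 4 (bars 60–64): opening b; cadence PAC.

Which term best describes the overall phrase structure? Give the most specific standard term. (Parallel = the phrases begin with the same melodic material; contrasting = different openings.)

parallel double period

Four phrases in two halves: the first half (mm. 45–54) ends with a half cadence, the second (measures 55–64) with a perfect authentic cadence — a large antecedent–consequent pair, i.e. a double period.
Phrase 3 begins with the same material as phrase 1, making it parallel.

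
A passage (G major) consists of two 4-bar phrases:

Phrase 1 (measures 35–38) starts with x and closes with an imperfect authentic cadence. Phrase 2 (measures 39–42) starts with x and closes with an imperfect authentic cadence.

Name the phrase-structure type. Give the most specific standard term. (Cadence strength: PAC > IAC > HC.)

Both phrases have the same opening (x) and the same cadence (imperfect authentic cadence): the second is a restatement, not a consequent, so this is a repeated phrase rather than a period.

repeated phrase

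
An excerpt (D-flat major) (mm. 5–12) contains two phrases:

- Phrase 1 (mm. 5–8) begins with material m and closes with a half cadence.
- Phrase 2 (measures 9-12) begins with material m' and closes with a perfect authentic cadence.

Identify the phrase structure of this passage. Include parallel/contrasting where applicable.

Phrase 1 ends with a half cadence (weaker) and phrase 2 with a perfect authentic cadence (stronger): antecedent + consequent = a period.
The two phrases open with the same material (m / m'), so the period is parallel.

parallel period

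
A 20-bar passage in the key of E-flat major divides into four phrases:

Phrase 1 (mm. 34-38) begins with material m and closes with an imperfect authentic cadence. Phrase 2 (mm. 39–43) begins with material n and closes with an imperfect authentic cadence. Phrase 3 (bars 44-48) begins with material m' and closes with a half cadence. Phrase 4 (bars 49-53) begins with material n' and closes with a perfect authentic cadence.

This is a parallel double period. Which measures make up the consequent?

measures 44–53

In a double period the first pair of phrases (ending imperfect authentic cadence) is the large antecedent and the second pair (ending perfect authentic cadence) is the large consequent; the consequent is measures 44–53.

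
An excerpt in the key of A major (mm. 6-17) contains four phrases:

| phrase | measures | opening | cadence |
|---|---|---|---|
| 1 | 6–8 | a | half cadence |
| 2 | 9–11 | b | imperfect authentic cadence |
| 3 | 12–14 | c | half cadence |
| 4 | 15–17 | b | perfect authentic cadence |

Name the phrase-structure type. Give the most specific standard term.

contrasting double period

Four phrases in two halves: the first half (mm. 6–11) ends with an imperfect authentic cadence, the second (bars 12-17) with a perfect authentic cadence — a large antecedent–consequent pair, i.e. a double period.
Phrase 3 begins with different material from phrase 1, making it contrasting.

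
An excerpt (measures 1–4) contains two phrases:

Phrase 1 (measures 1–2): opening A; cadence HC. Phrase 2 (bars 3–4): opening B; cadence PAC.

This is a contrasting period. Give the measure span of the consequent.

measures 3–4

The phrase ending with the weaker cadence (half cadence) is the antecedent; the one ending more conclusively (perfect authentic cadence) is the consequent. The consequent is measures 3–4.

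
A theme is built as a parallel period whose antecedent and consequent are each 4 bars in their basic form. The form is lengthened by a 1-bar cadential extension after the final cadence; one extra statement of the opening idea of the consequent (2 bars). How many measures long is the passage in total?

Basic parallel period: 4 + 4 = 8 bars.
8 (basic form) + 1 (cadential extension) + 2 (extra statement) = 11.

11 measures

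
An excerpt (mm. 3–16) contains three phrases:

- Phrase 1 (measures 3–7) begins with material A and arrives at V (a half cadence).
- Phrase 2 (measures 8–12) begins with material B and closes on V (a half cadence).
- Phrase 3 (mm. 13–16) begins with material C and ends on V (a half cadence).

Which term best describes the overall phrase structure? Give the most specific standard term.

The final phrase closes with a half cadence, which is not stronger than the preceding half cadence; the 3 phrases lack an overall antecedent–consequent design and so form a phrase group.

phrase group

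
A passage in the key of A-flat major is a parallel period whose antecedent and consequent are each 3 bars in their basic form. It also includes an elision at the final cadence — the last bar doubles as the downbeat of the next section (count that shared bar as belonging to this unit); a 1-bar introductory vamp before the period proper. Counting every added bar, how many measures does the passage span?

7 measures

Basic parallel period: 3 + 3 = 6 bars.
6 (basic form) + 1 (introduction) = 7.
The elision shares a bar with the next section but does not change this unit's count.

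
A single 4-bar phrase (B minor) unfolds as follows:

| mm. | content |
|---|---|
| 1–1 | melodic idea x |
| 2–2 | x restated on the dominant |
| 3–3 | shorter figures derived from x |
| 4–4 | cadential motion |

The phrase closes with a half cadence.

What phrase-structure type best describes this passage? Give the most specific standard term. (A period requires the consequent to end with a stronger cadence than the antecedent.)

Basic idea (bar 1) + its repetition (m. 2) form the presentation; fragmentation and cadence (mm. 3–4) form the continuation — the 4-bar whole is a sentence.

sentence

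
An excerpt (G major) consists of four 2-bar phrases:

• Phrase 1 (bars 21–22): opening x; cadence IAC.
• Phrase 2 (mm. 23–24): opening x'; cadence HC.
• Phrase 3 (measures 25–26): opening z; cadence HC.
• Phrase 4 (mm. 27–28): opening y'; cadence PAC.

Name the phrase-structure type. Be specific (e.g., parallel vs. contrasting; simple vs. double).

Four phrases in two halves: the first half (measures 21–24) ends with a half cadence, the second (mm. 25–28) with a perfect authentic cadence — a large antecedent–consequent pair, i.e. a double period.
Phrase 3 begins with different material from phrase 1, making it contrasting.

contrasting double period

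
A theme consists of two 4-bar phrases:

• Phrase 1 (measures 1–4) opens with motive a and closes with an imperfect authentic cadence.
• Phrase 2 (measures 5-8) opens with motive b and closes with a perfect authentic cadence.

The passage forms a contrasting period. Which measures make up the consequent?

measures 5–8

The phrase ending with the weaker cadence (imperfect authentic cadence) is the antecedent; the one ending more conclusively (perfect authentic cadence) is the consequent. The consequent is measures 5–8.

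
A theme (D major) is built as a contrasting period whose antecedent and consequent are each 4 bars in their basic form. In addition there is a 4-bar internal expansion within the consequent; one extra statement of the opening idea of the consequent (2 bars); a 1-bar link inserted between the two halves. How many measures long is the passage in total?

Basic contrasting period: 4 + 4 = 8 bars.
8 (basic form) + 4 (internal expansion) + 2 (extra statement) + 1 (link) = 15.

15 measures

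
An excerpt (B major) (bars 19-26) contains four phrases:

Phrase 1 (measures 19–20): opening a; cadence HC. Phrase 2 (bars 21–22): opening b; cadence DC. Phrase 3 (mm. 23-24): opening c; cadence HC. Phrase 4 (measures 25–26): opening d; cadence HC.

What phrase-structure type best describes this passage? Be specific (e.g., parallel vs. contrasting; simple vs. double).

Phrase 4 ends with a half cadence, no stronger than phrase 2's deceptive cadence, so the four phrases do not form a double period; nor do phrases 3–4 duplicate 1–2, so it is not a repeated period. With no phrase reaching a conclusive cadence, the passage is a phrase group.

phrase group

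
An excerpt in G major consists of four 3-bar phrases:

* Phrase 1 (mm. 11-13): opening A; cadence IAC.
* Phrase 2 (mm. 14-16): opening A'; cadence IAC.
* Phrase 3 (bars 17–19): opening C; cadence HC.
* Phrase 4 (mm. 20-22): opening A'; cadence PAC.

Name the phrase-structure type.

contrasting double period

Four phrases in two halves: the first half (mm. 11–16) ends with an imperfect authentic cadence, the second (mm. 17–22) with a perfect authentic cadence — a large antecedent–consequent pair, i.e. a double period.
Phrase 3 begins with different material from phrase 1, making it contrasting.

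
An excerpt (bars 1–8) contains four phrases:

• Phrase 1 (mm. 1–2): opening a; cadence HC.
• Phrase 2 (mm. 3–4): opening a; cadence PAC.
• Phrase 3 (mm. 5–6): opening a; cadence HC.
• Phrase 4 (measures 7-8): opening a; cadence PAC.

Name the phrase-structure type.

The cadence pattern HC–PAC–HC–PAC is weak–strong twice, and phrases 3–4 restate phrases 1–2: a period heard twice, not a double period (which would end weakly at phrase 2).

repeated period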